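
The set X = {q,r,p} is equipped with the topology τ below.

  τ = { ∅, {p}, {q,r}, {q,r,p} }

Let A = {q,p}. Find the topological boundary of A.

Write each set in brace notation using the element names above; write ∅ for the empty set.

interior: largest open inside A is {p} (from ∅, {p})
cl via duality: int({r}) = ∅, so X∖∅ = {q,r,p}
cl∖int = {q,r}

{q,r}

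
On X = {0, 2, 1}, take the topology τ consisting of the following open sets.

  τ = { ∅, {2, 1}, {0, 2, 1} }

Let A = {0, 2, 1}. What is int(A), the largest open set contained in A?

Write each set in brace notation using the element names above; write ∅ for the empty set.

{0, 2, 1}

interior: largest open inside A is {0, 2, 1} (from ∅, {2, 1}, {0, 2, 1})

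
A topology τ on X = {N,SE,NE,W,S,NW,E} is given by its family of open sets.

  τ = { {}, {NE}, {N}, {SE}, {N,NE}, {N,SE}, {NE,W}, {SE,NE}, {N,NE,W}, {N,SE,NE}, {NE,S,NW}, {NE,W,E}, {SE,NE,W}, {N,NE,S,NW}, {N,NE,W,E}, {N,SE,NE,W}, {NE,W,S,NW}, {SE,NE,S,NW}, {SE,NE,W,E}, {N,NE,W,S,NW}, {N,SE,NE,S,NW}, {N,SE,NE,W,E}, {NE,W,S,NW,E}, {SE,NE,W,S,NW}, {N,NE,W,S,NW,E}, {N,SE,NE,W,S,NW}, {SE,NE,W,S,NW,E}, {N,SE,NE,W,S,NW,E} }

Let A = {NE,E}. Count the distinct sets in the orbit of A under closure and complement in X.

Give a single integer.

X∖A={N,SE,W,S,NW}, int(X∖A)={N,SE}, hence cl(A)={NE,W,S,NW,E}
Orbit (k=closure, c=complement):
  1. A     = {NE,E}
  2. kA    = {NE,W,S,NW,E}
  3. cA    = {N,SE,W,S,NW}
  4. ckA   = {N,SE}
  5. kcA   = {N,SE,W,S,NW,E}
  6. ckcA  = {NE}
(closed under both — stop)

6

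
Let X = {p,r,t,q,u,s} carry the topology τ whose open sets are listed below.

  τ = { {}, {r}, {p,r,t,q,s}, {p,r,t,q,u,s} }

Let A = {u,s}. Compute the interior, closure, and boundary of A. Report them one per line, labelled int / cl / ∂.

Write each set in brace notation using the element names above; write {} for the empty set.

int(A) = {}
cl(A)  = {p,t,q,u,s}
∂A     = {p,t,q,u,s}

open subsets of A: {}; so int(A) = {}
closure: X∖int(X∖A) = X∖{r} = {p,t,q,u,s}
∂A = {p,t,q,u,s} minus {} = {p,t,q,u,s}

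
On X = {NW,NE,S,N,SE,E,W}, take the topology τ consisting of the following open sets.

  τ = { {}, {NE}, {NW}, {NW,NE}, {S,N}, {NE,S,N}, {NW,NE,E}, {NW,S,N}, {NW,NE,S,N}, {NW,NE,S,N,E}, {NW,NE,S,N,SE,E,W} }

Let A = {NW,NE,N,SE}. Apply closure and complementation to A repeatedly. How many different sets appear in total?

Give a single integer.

10

cl via duality: int({S,E,W}) = {}, so X∖{} = {NW,NE,S,N,SE,E,W}
Write k for closure, c for complement:
  1. A     = {NW,NE,N,SE}
  2. kA    = {NW,NE,S,N,SE,E,W}
  3. cA    = {S,E,W}
  4. ckA   = {}
  5. kcA   = {S,N,SE,E,W}
  6. ckcA  = {NW,NE}
  7. kckcA = {NW,NE,SE,E,W}
  8. ckckcA = {S,N}
  9. kckckcA = {S,N,SE,W}
  10. ckckckcA = {NW,NE,E}
applying k or c yields no new set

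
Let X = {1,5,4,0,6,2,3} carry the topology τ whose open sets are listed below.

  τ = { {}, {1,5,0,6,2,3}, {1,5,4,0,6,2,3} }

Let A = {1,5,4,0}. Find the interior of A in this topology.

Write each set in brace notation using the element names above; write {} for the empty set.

{}

interior: largest open inside A is {} (from {})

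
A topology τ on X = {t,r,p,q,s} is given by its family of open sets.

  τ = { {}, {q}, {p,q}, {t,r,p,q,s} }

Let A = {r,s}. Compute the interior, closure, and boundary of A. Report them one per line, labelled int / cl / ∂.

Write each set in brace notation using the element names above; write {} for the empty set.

U open, U⊆A: {}. int(A) = ⋃ = {}
X∖A={t,p,q}, int(X∖A)={p,q}, hence cl(A)={t,r,s}
∂A: remove int from cl → {t,r,s}

int(A) = {}
cl(A)  = {t,r,s}
∂A     = {t,r,s}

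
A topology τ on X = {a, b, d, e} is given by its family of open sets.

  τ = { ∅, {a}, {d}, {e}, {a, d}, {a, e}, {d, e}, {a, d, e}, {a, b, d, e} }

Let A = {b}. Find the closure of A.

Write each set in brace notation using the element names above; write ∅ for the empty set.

cl via duality: int({a, d, e}) = {a, d, e}, so X∖{a, d, e} = {b}

{b}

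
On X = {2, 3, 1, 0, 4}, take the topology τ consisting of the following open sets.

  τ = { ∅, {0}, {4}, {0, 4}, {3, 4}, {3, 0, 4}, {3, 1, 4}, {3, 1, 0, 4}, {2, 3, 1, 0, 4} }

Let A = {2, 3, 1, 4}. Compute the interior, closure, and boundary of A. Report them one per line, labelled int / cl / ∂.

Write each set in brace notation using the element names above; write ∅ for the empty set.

int(A) = {3, 1, 4}
cl(A)  = {2, 3, 1, 4}
∂A     = {2}

open subsets of A: ∅, {4}, {3, 4}, {3, 1, 4}; so int(A) = {3, 1, 4}
closure: X∖int(X∖A) = X∖{0} = {2, 3, 1, 4}
∂A = {2, 3, 1, 4} minus {3, 1, 4} = {2}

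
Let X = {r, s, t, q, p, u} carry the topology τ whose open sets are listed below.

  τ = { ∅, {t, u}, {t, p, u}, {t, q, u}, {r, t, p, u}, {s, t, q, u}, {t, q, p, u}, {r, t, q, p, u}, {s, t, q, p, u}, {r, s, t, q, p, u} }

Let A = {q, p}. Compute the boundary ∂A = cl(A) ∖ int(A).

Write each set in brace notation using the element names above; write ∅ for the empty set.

{r, s, q, p}

opens ⊆ A: ∅; union → int = ∅
complement {r, s, t, u}; its interior {t, u}; cl(A) = X∖{t, u} = {r, s, q, p}
boundary = {r, s, q, p} ∖ ∅ = {r, s, q, p}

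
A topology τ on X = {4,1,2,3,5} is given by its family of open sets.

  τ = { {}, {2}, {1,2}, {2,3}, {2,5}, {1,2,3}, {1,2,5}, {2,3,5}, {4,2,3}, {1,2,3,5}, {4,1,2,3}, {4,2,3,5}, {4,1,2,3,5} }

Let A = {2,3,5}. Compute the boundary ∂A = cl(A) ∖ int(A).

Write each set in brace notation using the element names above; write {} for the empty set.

U open, U⊆A: {}, {2}, {2,3}, {2,5}, {2,3,5}. int(A) = ⋃ = {2,3,5}
X∖A={4,1}, int(X∖A)={}, hence cl(A)={4,1,2,3,5}
∂A: remove int from cl → {4,1}

{4,1}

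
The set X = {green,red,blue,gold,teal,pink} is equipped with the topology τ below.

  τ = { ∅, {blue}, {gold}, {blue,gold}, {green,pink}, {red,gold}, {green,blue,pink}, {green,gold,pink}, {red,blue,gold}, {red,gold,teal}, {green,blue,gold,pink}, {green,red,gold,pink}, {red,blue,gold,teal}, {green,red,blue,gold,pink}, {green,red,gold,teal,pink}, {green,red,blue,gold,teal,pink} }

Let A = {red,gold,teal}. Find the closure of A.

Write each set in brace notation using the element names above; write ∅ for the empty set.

cl via duality: int({green,blue,pink}) = {green,blue,pink}, so X∖{green,blue,pink} = {red,gold,teal}

{red,gold,teal}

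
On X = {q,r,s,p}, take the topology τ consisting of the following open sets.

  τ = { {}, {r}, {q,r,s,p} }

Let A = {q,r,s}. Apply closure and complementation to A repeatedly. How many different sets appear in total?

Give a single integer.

X∖A={p}, int(X∖A)={}, hence cl(A)={q,r,s,p}
Orbit (k=closure, c=complement):
  1. A     = {q,r,s}
  2. kA    = {q,r,s,p}
  3. cA    = {p}
  4. ckA   = {}
  5. kcA   = {q,s,p}
  6. ckcA  = {r}
(closed under both — stop)

6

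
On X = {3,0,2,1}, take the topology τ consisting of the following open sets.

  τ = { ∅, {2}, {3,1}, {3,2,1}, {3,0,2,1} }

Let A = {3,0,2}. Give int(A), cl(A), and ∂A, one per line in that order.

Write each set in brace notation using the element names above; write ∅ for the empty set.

interior: largest open inside A is {2} (from ∅, {2})
cl via duality: int({1}) = ∅, so X∖∅ = {3,0,2,1}
cl∖int = {3,0,1}

int(A) = {2}
cl(A)  = {3,0,2,1}
∂A     = {3,0,1}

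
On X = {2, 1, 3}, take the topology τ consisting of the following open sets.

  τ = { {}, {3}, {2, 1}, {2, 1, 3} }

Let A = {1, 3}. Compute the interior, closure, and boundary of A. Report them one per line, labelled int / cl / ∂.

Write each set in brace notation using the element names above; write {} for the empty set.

int(A) = {3}
cl(A)  = {2, 1, 3}
∂A     = {2, 1}

opens ⊆ A: {}, {3}; union → int = {3}
complement {2}; its interior {}; cl(A) = X∖{} = {2, 1, 3}
boundary = {2, 1, 3} ∖ {3} = {2, 1}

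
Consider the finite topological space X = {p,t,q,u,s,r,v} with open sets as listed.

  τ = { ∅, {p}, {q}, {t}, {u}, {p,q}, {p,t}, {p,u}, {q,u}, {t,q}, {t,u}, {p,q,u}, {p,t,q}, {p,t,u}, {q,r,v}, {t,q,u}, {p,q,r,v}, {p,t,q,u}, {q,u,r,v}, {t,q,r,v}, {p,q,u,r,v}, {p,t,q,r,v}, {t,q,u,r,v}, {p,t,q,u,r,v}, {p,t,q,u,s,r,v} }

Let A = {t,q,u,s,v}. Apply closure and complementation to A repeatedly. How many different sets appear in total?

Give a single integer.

8

complement {p,r}; its interior {p}; cl(A) = X∖{p} = {t,q,u,s,r,v}
With k = closure, c = complement:
  1. A     = {t,q,u,s,v}
  2. kA    = {t,q,u,s,r,v}
  3. cA    = {p,r}
  4. ckA   = {p}
  5. kcA   = {p,s,r,v}
  6. kckA  = {p,s}
  7. ckcA  = {t,q,u}
  8. ckckA = {t,q,u,r,v}
k, c of each give nothing new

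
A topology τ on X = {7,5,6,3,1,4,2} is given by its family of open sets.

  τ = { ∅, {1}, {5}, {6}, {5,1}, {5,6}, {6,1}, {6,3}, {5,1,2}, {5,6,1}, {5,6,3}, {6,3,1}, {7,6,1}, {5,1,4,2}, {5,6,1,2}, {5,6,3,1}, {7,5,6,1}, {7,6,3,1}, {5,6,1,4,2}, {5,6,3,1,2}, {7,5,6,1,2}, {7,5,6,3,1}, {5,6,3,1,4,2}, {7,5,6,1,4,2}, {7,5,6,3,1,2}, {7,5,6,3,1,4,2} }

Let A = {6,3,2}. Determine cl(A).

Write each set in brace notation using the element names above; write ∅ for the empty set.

{7,6,3,4,2}

X∖A={7,5,1,4}, int(X∖A)={5,1}, hence cl(A)={7,6,3,4,2}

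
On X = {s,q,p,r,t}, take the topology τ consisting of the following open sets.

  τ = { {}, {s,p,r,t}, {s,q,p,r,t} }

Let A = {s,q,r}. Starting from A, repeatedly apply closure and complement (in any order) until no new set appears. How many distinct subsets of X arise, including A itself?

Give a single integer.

X∖A={p,t}, int(X∖A)={}, hence cl(A)={s,q,p,r,t}
Orbit (k=closure, c=complement):
  1. A     = {s,q,r}
  2. kA    = {s,q,p,r,t}
  3. cA    = {p,t}
  4. ckA   = {}
(closed under both — stop)

4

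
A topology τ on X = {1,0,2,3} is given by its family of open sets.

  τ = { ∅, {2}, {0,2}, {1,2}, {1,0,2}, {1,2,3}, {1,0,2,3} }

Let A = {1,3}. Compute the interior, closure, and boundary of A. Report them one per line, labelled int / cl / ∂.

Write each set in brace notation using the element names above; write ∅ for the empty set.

int(A) = ∅
cl(A)  = {1,3}
∂A     = {1,3}

open subsets of A: ∅; so int(A) = ∅
closure: X∖int(X∖A) = X∖{0,2} = {1,3}
∂A = {1,3} minus ∅ = {1,3}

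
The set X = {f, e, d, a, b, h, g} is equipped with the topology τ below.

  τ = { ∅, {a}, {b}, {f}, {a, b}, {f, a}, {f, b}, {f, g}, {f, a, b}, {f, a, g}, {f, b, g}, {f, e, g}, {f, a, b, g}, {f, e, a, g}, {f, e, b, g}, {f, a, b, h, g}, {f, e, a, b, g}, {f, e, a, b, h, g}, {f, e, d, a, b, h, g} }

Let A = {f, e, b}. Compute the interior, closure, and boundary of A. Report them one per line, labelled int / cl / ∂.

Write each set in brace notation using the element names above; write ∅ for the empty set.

int(A) = {f, b}
cl(A)  = {f, e, d, b, h, g}
∂A     = {e, d, h, g}

open subsets of A: ∅, {f}, {b}, {f, b}; so int(A) = {f, b}
closure: X∖int(X∖A) = X∖{a} = {f, e, d, b, h, g}
∂A = {f, e, d, b, h, g} minus {f, b} = {e, d, h, g}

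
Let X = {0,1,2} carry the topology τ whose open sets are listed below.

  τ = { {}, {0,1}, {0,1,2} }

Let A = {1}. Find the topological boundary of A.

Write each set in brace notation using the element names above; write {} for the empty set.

interior: largest open inside A is {} (from {})
cl via duality: int({0,2}) = {}, so X∖{} = {0,1,2}
cl∖int = {0,1,2}

{0,1,2}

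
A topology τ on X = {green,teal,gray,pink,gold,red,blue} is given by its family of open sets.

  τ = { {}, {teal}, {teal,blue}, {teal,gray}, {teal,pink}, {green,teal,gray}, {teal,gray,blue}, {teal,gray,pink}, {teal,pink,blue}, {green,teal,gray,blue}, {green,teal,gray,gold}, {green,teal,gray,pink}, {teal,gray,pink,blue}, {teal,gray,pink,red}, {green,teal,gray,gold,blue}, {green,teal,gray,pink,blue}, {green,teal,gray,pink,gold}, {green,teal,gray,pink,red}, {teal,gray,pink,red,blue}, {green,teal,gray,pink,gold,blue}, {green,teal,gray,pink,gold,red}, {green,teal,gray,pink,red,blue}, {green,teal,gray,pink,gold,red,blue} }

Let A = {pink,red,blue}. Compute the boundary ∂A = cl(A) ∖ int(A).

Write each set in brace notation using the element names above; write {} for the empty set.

open subsets of A: {}; so int(A) = {}
closure: X∖int(X∖A) = X∖{green,teal,gray,gold} = {pink,red,blue}
∂A = {pink,red,blue} minus {} = {pink,red,blue}

{pink,red,blue}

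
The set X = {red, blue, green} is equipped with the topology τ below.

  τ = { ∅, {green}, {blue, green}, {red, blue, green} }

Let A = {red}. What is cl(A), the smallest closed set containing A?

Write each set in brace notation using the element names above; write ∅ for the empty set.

{red}

cl via duality: int({blue, green}) = {blue, green}, so X∖{blue, green} = {red}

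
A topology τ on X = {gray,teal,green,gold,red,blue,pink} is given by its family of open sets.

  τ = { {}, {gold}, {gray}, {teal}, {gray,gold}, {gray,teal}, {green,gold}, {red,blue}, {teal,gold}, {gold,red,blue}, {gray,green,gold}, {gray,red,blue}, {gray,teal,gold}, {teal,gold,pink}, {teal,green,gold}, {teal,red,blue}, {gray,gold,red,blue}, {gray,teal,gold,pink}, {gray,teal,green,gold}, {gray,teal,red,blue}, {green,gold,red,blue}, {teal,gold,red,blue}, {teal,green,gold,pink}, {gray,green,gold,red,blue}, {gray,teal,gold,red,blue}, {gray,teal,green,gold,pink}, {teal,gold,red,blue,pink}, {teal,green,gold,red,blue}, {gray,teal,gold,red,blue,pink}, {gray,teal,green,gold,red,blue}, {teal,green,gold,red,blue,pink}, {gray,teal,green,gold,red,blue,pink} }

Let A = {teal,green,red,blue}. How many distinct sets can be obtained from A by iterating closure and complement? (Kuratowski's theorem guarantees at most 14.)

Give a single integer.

8

X∖A={gray,gold,pink}, int(X∖A)={gray,gold}, hence cl(A)={teal,green,red,blue,pink}
Orbit (k=closure, c=complement):
  1. A     = {teal,green,red,blue}
  2. kA    = {teal,green,red,blue,pink}
  3. cA    = {gray,gold,pink}
  4. ckA   = {gray,gold}
  5. kcA   = {gray,green,gold,pink}
  6. ckcA  = {teal,red,blue}
  7. kckcA = {teal,red,blue,pink}
  8. ckckcA = {gray,green,gold}
(closed under both — stop)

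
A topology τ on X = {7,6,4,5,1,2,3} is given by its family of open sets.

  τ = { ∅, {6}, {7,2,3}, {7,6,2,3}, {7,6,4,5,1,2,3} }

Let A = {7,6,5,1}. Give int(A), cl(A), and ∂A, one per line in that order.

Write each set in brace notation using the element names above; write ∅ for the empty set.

int(A) = {6}
cl(A)  = {7,6,4,5,1,2,3}
∂A     = {7,4,5,1,2,3}

opens ⊆ A: ∅, {6}; union → int = {6}
complement {4,2,3}; its interior ∅; cl(A) = X∖∅ = {7,6,4,5,1,2,3}
boundary = {7,6,4,5,1,2,3} ∖ {6} = {7,4,5,1,2,3}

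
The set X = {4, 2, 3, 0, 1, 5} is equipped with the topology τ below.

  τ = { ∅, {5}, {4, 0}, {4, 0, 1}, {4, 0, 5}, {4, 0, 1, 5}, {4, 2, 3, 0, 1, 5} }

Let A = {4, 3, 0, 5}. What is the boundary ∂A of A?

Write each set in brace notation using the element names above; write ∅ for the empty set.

U open, U⊆A: ∅, {5}, {4, 0}, {4, 0, 5}. int(A) = ⋃ = {4, 0, 5}
X∖A={2, 1}, int(X∖A)=∅, hence cl(A)={4, 2, 3, 0, 1, 5}
∂A: remove int from cl → {2, 3, 1}

{2, 3, 1}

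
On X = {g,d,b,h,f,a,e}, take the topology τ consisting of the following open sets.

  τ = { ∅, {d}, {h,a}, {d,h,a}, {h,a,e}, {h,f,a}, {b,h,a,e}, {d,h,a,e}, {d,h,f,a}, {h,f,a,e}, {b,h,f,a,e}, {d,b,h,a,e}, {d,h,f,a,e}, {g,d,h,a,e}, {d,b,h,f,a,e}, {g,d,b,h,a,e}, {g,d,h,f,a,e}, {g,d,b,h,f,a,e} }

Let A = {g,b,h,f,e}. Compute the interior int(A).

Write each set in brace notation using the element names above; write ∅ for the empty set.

∅

interior: largest open inside A is ∅ (from ∅)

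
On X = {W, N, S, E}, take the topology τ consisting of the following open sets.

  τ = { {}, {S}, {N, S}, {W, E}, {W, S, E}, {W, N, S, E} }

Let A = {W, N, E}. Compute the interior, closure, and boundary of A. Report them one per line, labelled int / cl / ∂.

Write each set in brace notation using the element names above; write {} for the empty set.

int(A) = {W, E}
cl(A)  = {W, N, E}
∂A     = {N}

opens ⊆ A: {}, {W, E}; union → int = {W, E}
complement {S}; its interior {S}; cl(A) = X∖{S} = {W, N, E}
boundary = {W, N, E} ∖ {W, E} = {N}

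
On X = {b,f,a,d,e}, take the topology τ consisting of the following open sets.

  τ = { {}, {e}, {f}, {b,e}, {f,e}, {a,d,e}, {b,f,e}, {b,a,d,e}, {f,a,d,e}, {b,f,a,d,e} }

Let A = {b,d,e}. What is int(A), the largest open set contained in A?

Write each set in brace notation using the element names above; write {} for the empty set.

{b,e}

opens ⊆ A: {}, {e}, {b,e}; union → int = {b,e}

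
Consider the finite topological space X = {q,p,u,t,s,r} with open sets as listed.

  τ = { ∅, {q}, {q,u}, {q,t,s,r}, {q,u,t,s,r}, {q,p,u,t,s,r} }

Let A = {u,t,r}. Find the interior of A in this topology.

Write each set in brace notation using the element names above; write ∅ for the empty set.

∅

open subsets of A: ∅; so int(A) = ∅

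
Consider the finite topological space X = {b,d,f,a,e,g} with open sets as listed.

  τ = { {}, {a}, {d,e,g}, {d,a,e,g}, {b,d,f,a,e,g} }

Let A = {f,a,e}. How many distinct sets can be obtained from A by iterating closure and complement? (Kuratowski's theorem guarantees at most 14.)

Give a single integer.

complement {b,d,g}; its interior {}; cl(A) = X∖{} = {b,d,f,a,e,g}
With k = closure, c = complement:
  1. A     = {f,a,e}
  2. kA    = {b,d,f,a,e,g}
  3. cA    = {b,d,g}
  4. ckA   = {}
  5. kcA   = {b,d,f,e,g}
  6. ckcA  = {a}
  7. kckcA = {b,f,a}
  8. ckckcA = {d,e,g}
k, c of each give nothing new

8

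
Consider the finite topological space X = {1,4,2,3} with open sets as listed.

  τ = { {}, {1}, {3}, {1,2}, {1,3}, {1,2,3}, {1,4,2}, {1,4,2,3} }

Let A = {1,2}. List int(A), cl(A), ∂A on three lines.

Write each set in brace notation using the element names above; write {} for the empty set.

U open, U⊆A: {}, {1}, {1,2}. int(A) = ⋃ = {1,2}
X∖A={4,3}, int(X∖A)={3}, hence cl(A)={1,4,2}
∂A: remove int from cl → {4}

int(A) = {1,2}
cl(A)  = {1,4,2}
∂A     = {4}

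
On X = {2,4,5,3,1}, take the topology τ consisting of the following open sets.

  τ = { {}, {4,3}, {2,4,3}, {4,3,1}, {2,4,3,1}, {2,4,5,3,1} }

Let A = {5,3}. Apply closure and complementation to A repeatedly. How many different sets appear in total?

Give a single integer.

X∖A={2,4,1}, int(X∖A)={}, hence cl(A)={2,4,5,3,1}
Orbit (k=closure, c=complement):
  1. A     = {5,3}
  2. kA    = {2,4,5,3,1}
  3. cA    = {2,4,1}
  4. ckA   = {}
(closed under both — stop)

4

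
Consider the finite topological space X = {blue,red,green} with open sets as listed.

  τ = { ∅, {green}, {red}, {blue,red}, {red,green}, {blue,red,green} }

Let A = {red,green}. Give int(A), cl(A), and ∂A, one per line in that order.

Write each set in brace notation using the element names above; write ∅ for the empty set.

interior: largest open inside A is {red,green} (from ∅, {red}, {green}, {red,green})
cl via duality: int({blue}) = ∅, so X∖∅ = {blue,red,green}
cl∖int = {blue}

int(A) = {red,green}
cl(A)  = {blue,red,green}
∂A     = {blue}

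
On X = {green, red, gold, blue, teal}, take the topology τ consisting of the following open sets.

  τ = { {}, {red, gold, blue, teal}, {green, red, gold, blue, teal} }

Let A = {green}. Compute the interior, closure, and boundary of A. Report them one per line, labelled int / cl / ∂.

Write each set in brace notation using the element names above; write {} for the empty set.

int(A) = {}
cl(A)  = {green}
∂A     = {green}

open subsets of A: {}; so int(A) = {}
closure: X∖int(X∖A) = X∖{red, gold, blue, teal} = {green}
∂A = {green} minus {} = {green}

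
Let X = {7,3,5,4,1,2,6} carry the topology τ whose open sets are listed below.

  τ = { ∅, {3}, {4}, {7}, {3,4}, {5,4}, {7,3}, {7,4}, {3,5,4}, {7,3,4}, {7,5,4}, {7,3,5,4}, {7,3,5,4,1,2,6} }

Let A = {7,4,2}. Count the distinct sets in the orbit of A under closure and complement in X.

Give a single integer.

8

X∖A={3,5,1,6}, int(X∖A)={3}, hence cl(A)={7,5,4,1,2,6}
Orbit (k=closure, c=complement):
  1. A     = {7,4,2}
  2. kA    = {7,5,4,1,2,6}
  3. cA    = {3,5,1,6}
  4. ckA   = {3}
  5. kcA   = {3,5,1,2,6}
  6. kckA  = {3,1,2,6}
  7. ckcA  = {7,4}
  8. ckckA = {7,5,4}
(closed under both — stop)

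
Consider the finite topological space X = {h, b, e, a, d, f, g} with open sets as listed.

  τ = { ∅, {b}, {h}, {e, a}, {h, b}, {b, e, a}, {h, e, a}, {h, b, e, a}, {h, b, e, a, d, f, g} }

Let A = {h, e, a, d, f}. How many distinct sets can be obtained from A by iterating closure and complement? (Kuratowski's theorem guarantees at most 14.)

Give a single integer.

6

closure: X∖int(X∖A) = X∖{b} = {h, e, a, d, f, g}
Let k=closure and c=complement:
  1. A     = {h, e, a, d, f}
  2. kA    = {h, e, a, d, f, g}
  3. cA    = {b, g}
  4. ckA   = {b}
  5. kcA   = {b, d, f, g}
  6. ckcA  = {h, e, a}
— saturated at 6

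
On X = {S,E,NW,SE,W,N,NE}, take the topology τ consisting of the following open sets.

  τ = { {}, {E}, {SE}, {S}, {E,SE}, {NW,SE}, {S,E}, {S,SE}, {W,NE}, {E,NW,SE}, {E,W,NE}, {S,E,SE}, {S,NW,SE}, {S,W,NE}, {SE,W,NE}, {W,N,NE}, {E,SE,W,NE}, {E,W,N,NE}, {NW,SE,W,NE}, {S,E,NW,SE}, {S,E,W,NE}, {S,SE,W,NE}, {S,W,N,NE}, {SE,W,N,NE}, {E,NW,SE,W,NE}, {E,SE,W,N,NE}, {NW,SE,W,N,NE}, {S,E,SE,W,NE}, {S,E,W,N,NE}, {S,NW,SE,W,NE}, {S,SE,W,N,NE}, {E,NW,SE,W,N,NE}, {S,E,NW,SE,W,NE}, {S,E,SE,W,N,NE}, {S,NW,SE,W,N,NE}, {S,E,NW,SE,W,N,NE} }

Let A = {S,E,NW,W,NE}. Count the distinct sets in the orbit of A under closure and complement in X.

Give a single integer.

8

closure: X∖int(X∖A) = X∖{SE} = {S,E,NW,W,N,NE}
Let k=closure and c=complement:
  1. A     = {S,E,NW,W,NE}
  2. kA    = {S,E,NW,W,N,NE}
  3. cA    = {SE,N}
  4. ckA   = {SE}
  5. kcA   = {NW,SE,N}
  6. kckA  = {NW,SE}
  7. ckcA  = {S,E,W,NE}
  8. ckckA = {S,E,W,N,NE}
— saturated at 8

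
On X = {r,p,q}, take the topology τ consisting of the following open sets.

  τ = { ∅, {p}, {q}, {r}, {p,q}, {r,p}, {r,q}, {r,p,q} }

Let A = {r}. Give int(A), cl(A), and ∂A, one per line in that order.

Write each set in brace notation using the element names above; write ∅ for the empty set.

opens ⊆ A: ∅, {r}; union → int = {r}
complement {p,q}; its interior {p,q}; cl(A) = X∖{p,q} = {r}
boundary = {r} ∖ {r} = ∅

int(A) = {r}
cl(A)  = {r}
∂A     = ∅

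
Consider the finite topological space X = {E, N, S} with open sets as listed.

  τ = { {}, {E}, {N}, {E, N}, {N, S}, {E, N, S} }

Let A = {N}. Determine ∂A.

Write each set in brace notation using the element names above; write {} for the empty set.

interior: largest open inside A is {N} (from {}, {N})
cl via duality: int({E, S}) = {E}, so X∖{E} = {N, S}
cl∖int = {S}

{S}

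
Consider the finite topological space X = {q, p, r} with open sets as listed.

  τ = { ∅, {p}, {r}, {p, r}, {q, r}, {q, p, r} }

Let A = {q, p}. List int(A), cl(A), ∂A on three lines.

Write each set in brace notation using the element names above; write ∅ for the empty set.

U open, U⊆A: ∅, {p}. int(A) = ⋃ = {p}
X∖A={r}, int(X∖A)={r}, hence cl(A)={q, p}
∂A: remove int from cl → {q}

int(A) = {p}
cl(A)  = {q, p}
∂A     = {q}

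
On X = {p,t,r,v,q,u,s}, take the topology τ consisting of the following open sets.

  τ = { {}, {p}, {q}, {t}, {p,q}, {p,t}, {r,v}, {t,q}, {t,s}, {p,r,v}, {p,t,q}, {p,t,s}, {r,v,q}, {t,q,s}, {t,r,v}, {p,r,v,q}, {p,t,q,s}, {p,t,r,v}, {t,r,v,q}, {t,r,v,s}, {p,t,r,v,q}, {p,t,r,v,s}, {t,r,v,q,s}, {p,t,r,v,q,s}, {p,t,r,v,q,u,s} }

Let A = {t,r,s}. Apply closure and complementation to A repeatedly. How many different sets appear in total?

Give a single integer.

X∖A={p,v,q,u}, int(X∖A)={p,q}, hence cl(A)={t,r,v,u,s}
Orbit (k=closure, c=complement):
  1. A     = {t,r,s}
  2. kA    = {t,r,v,u,s}
  3. cA    = {p,v,q,u}
  4. ckA   = {p,q}
  5. kcA   = {p,r,v,q,u}
  6. kckA  = {p,q,u}
  7. ckcA  = {t,s}
  8. ckckA = {t,r,v,s}
  9. kckcA = {t,u,s}
  10. ckckcA = {p,r,v,q}
(closed under both — stop)

10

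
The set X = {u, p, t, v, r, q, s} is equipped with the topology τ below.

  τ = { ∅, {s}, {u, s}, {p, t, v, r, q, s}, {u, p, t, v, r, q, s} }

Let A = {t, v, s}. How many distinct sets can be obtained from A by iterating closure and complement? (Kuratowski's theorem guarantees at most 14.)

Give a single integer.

6

X∖A={u, p, r, q}, int(X∖A)=∅, hence cl(A)={u, p, t, v, r, q, s}
Orbit (k=closure, c=complement):
  1. A     = {t, v, s}
  2. kA    = {u, p, t, v, r, q, s}
  3. cA    = {u, p, r, q}
  4. ckA   = ∅
  5. kcA   = {u, p, t, v, r, q}
  6. ckcA  = {s}
(closed under both — stop)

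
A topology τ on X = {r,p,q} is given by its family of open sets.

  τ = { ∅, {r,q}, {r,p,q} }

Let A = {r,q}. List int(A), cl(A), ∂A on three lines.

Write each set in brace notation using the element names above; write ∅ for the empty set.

opens ⊆ A: ∅, {r,q}; union → int = {r,q}
complement {p}; its interior ∅; cl(A) = X∖∅ = {r,p,q}
boundary = {r,p,q} ∖ {r,q} = {p}

int(A) = {r,q}
cl(A)  = {r,p,q}
∂A     = {p}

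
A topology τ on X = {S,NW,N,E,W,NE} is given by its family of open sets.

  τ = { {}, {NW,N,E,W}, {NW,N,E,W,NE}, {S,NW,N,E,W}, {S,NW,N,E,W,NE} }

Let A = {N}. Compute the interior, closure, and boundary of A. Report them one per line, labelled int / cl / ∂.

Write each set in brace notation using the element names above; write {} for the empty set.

U open, U⊆A: {}. int(A) = ⋃ = {}
X∖A={S,NW,E,W,NE}, int(X∖A)={}, hence cl(A)={S,NW,N,E,W,NE}
∂A: remove int from cl → {S,NW,N,E,W,NE}

int(A) = {}
cl(A)  = {S,NW,N,E,W,NE}
∂A     = {S,NW,N,E,W,NE}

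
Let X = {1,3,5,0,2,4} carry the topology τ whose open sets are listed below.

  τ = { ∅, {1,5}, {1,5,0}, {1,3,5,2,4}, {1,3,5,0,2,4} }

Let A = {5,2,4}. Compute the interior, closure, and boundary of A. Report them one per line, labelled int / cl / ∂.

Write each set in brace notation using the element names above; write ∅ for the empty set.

opens ⊆ A: ∅; union → int = ∅
complement {1,3,0}; its interior ∅; cl(A) = X∖∅ = {1,3,5,0,2,4}
boundary = {1,3,5,0,2,4} ∖ ∅ = {1,3,5,0,2,4}

int(A) = ∅
cl(A)  = {1,3,5,0,2,4}
∂A     = {1,3,5,0,2,4}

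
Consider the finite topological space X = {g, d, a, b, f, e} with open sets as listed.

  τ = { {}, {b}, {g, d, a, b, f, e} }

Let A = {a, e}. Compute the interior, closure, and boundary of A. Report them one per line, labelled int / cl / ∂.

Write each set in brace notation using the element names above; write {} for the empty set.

interior: largest open inside A is {} (from {})
cl via duality: int({g, d, b, f}) = {b}, so X∖{b} = {g, d, a, f, e}
cl∖int = {g, d, a, f, e}

int(A) = {}
cl(A)  = {g, d, a, f, e}
∂A     = {g, d, a, f, e}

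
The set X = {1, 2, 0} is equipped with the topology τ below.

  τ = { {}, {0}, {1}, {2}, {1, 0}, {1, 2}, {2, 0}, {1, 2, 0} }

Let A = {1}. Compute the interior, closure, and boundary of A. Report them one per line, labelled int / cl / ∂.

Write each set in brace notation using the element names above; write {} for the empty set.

int(A) = {1}
cl(A)  = {1}
∂A     = {}

U open, U⊆A: {}, {1}. int(A) = ⋃ = {1}
X∖A={2, 0}, int(X∖A)={2, 0}, hence cl(A)={1}
∂A: remove int from cl → {}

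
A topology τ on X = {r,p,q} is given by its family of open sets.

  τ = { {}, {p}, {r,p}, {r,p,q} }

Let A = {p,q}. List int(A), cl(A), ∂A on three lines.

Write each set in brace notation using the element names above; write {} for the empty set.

opens ⊆ A: {}, {p}; union → int = {p}
complement {r}; its interior {}; cl(A) = X∖{} = {r,p,q}
boundary = {r,p,q} ∖ {p} = {r,q}

int(A) = {p}
cl(A)  = {r,p,q}
∂A     = {r,q}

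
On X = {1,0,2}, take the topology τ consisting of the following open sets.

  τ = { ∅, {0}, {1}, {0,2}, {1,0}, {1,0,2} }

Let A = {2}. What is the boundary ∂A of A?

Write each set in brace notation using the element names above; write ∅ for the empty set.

interior: largest open inside A is ∅ (from ∅)
cl via duality: int({1,0}) = {1,0}, so X∖{1,0} = {2}
cl∖int = {2}

{2}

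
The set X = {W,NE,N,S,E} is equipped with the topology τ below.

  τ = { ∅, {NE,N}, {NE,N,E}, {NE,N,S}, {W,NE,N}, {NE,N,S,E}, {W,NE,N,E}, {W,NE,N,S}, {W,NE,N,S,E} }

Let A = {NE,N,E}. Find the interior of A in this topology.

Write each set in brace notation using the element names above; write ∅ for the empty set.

opens ⊆ A: ∅, {NE,N}, {NE,N,E}; union → int = {NE,N,E}

{NE,N,E}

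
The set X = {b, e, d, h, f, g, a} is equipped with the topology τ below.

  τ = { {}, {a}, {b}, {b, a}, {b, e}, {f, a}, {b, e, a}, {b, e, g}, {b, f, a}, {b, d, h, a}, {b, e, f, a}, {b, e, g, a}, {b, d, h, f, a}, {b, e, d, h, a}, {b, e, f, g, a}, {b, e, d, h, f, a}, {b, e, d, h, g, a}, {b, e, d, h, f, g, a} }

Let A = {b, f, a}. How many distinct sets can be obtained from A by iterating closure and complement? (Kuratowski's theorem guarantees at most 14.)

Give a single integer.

closure: X∖int(X∖A) = X∖{} = {b, e, d, h, f, g, a}
Let k=closure and c=complement:
  1. A     = {b, f, a}
  2. kA    = {b, e, d, h, f, g, a}
  3. cA    = {e, d, h, g}
  4. ckA   = {}
— saturated at 4

4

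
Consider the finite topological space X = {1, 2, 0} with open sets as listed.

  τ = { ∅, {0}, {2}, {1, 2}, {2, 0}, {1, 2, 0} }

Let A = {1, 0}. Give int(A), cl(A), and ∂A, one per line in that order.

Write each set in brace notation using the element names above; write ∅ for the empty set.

opens ⊆ A: ∅, {0}; union → int = {0}
complement {2}; its interior {2}; cl(A) = X∖{2} = {1, 0}
boundary = {1, 0} ∖ {0} = {1}

int(A) = {0}
cl(A)  = {1, 0}
∂A     = {1}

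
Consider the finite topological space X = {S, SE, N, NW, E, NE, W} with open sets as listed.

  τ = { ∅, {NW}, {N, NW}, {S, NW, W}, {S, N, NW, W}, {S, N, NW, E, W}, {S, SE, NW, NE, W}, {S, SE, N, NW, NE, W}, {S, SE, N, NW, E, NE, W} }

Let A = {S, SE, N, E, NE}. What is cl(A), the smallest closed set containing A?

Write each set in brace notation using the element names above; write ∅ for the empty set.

{S, SE, N, E, NE, W}

X∖A={NW, W}, int(X∖A)={NW}, hence cl(A)={S, SE, N, E, NE, W}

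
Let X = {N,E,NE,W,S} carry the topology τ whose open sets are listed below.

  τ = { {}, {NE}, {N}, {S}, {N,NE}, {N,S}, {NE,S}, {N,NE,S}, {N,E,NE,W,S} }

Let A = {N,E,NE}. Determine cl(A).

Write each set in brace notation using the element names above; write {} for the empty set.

complement {W,S}; its interior {S}; cl(A) = X∖{S} = {N,E,NE,W}

{N,E,NE,W}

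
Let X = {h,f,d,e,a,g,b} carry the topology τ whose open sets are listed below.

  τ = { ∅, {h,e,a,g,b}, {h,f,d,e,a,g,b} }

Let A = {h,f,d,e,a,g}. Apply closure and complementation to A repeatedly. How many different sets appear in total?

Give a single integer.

4

complement {b}; its interior ∅; cl(A) = X∖∅ = {h,f,d,e,a,g,b}
With k = closure, c = complement:
  1. A     = {h,f,d,e,a,g}
  2. kA    = {h,f,d,e,a,g,b}
  3. cA    = {b}
  4. ckA   = ∅
k, c of each give nothing new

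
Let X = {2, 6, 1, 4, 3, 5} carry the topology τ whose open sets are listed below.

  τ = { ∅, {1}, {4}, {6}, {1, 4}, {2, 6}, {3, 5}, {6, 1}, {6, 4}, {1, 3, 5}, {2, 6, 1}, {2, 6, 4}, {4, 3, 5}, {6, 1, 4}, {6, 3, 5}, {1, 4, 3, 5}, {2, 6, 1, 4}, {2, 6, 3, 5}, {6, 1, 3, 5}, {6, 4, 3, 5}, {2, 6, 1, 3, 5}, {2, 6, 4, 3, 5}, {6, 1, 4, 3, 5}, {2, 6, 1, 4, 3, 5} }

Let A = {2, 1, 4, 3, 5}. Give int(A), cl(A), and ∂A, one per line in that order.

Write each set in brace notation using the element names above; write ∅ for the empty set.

U open, U⊆A: ∅, {1}, {4}, {3, 5}, {1, 4}, {1, 3, 5}, {4, 3, 5}, {1, 4, 3, 5}. int(A) = ⋃ = {1, 4, 3, 5}
X∖A={6}, int(X∖A)={6}, hence cl(A)={2, 1, 4, 3, 5}
∂A: remove int from cl → {2}

int(A) = {1, 4, 3, 5}
cl(A)  = {2, 1, 4, 3, 5}
∂A     = {2}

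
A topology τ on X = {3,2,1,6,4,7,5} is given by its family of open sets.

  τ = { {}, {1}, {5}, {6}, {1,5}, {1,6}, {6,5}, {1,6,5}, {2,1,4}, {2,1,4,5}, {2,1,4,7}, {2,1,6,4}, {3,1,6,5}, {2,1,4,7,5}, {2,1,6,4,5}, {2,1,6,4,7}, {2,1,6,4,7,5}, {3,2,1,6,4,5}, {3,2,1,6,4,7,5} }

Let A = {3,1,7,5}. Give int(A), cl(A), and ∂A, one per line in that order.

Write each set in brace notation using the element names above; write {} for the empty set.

open subsets of A: {}, {1}, {5}, {1,5}; so int(A) = {1,5}
closure: X∖int(X∖A) = X∖{6} = {3,2,1,4,7,5}
∂A = {3,2,1,4,7,5} minus {1,5} = {3,2,4,7}

int(A) = {1,5}
cl(A)  = {3,2,1,4,7,5}
∂A     = {3,2,4,7}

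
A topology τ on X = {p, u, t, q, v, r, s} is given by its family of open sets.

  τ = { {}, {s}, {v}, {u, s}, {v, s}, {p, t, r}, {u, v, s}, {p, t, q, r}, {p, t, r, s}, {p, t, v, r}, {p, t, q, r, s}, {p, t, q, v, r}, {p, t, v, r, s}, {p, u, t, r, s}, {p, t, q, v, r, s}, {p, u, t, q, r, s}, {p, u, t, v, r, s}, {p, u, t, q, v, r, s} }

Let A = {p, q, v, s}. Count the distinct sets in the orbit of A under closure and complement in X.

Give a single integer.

8

cl via duality: int({u, t, r}) = {}, so X∖{} = {p, u, t, q, v, r, s}
Write k for closure, c for complement:
  1. A     = {p, q, v, s}
  2. kA    = {p, u, t, q, v, r, s}
  3. cA    = {u, t, r}
  4. ckA   = {}
  5. kcA   = {p, u, t, q, r}
  6. ckcA  = {v, s}
  7. kckcA = {u, v, s}
  8. ckckcA = {p, t, q, r}
applying k or c yields no new set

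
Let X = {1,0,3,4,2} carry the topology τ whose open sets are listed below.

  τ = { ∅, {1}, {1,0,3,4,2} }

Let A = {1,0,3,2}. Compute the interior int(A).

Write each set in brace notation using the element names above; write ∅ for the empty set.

{1}

open subsets of A: ∅, {1}; so int(A) = {1}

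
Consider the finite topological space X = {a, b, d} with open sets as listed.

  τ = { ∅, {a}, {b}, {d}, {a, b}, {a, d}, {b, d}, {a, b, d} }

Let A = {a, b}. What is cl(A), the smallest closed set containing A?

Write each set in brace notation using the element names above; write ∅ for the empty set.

complement {d}; its interior {d}; cl(A) = X∖{d} = {a, b}

{a, b}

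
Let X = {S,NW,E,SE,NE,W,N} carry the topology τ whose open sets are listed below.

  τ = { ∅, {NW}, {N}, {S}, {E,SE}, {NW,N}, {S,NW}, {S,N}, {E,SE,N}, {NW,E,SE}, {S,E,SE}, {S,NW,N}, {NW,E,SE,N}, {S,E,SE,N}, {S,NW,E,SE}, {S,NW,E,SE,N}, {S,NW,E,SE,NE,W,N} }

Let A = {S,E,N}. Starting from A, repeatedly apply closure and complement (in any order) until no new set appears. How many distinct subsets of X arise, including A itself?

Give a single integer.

X∖A={NW,SE,NE,W}, int(X∖A)={NW}, hence cl(A)={S,E,SE,NE,W,N}
Orbit (k=closure, c=complement):
  1. A     = {S,E,N}
  2. kA    = {S,E,SE,NE,W,N}
  3. cA    = {NW,SE,NE,W}
  4. ckA   = {NW}
  5. kcA   = {NW,E,SE,NE,W}
  6. kckA  = {NW,NE,W}
  7. ckcA  = {S,N}
  8. ckckA = {S,E,SE,N}
  9. kckcA = {S,NE,W,N}
  10. ckckcA = {NW,E,SE}
(closed under both — stop)

10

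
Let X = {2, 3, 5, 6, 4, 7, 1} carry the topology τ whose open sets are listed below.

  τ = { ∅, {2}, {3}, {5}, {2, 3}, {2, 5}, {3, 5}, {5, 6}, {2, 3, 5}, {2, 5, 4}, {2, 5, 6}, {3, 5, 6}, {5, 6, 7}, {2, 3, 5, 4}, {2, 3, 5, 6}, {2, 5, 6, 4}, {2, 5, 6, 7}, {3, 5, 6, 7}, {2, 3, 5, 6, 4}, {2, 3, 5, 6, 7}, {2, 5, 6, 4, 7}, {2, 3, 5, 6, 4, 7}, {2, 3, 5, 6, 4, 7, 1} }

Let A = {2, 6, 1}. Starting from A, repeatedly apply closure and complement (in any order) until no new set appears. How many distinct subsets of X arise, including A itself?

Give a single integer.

8

cl via duality: int({3, 5, 4, 7}) = {3, 5}, so X∖{3, 5} = {2, 6, 4, 7, 1}
Write k for closure, c for complement:
  1. A     = {2, 6, 1}
  2. kA    = {2, 6, 4, 7, 1}
  3. cA    = {3, 5, 4, 7}
  4. ckA   = {3, 5}
  5. kcA   = {3, 5, 6, 4, 7, 1}
  6. ckcA  = {2}
  7. kckcA = {2, 4, 1}
  8. ckckcA = {3, 5, 6, 7}
applying k or c yields no new set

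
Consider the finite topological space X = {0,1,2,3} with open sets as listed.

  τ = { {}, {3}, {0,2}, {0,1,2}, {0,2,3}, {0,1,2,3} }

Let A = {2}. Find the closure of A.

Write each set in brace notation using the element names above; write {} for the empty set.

{0,1,2}

cl via duality: int({0,1,3}) = {3}, so X∖{3} = {0,1,2}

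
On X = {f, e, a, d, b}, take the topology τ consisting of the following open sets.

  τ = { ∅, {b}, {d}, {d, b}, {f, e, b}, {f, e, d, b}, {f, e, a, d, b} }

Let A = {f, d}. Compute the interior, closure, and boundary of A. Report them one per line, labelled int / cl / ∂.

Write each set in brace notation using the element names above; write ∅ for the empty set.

open subsets of A: ∅, {d}; so int(A) = {d}
closure: X∖int(X∖A) = X∖{b} = {f, e, a, d}
∂A = {f, e, a, d} minus {d} = {f, e, a}

int(A) = {d}
cl(A)  = {f, e, a, d}
∂A     = {f, e, a}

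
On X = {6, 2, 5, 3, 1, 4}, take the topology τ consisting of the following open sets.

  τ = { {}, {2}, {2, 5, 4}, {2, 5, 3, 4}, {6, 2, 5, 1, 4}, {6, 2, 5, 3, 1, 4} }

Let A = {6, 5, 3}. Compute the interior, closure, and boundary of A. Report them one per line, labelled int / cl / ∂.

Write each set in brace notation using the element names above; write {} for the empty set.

open subsets of A: {}; so int(A) = {}
closure: X∖int(X∖A) = X∖{2} = {6, 5, 3, 1, 4}
∂A = {6, 5, 3, 1, 4} minus {} = {6, 5, 3, 1, 4}

int(A) = {}
cl(A)  = {6, 5, 3, 1, 4}
∂A     = {6, 5, 3, 1, 4}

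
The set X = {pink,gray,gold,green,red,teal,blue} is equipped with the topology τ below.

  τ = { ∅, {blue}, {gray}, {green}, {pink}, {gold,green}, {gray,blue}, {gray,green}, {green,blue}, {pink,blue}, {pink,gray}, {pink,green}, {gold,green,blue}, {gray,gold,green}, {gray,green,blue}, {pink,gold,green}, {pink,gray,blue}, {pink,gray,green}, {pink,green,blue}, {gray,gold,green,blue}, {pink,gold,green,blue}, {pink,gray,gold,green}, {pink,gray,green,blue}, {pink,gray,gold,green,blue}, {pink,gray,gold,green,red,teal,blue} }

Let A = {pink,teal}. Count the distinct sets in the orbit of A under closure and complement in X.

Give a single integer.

complement {gray,gold,green,red,blue}; its interior {gray,gold,green,blue}; cl(A) = X∖{gray,gold,green,blue} = {pink,red,teal}
With k = closure, c = complement:
  1. A     = {pink,teal}
  2. kA    = {pink,red,teal}
  3. cA    = {gray,gold,green,red,blue}
  4. ckA   = {gray,gold,green,blue}
  5. kcA   = {gray,gold,green,red,teal,blue}
  6. ckcA  = {pink}
k, c of each give nothing new

6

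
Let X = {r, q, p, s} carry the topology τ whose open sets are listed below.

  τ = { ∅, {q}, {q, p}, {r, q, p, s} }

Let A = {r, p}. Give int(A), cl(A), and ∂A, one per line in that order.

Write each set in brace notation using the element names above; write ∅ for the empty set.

open subsets of A: ∅; so int(A) = ∅
closure: X∖int(X∖A) = X∖{q} = {r, p, s}
∂A = {r, p, s} minus ∅ = {r, p, s}

int(A) = ∅
cl(A)  = {r, p, s}
∂A     = {r, p, s}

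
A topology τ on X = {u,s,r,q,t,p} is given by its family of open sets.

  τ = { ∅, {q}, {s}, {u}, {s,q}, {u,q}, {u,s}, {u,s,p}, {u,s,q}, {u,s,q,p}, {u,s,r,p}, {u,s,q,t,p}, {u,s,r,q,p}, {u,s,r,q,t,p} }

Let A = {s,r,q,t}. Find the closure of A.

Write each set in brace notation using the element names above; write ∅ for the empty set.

{s,r,q,t,p}

X∖A={u,p}, int(X∖A)={u}, hence cl(A)={s,r,q,t,p}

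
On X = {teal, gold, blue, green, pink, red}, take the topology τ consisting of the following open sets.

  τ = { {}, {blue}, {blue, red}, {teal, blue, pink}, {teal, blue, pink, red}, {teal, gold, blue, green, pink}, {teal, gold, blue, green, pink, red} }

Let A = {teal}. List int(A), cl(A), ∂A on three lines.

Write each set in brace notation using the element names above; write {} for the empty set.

U open, U⊆A: {}. int(A) = ⋃ = {}
X∖A={gold, blue, green, pink, red}, int(X∖A)={blue, red}, hence cl(A)={teal, gold, green, pink}
∂A: remove int from cl → {teal, gold, green, pink}

int(A) = {}
cl(A)  = {teal, gold, green, pink}
∂A     = {teal, gold, green, pink}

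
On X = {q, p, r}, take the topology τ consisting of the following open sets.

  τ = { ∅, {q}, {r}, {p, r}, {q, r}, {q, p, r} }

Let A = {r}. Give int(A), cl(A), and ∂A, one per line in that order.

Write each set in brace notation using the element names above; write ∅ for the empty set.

int(A) = {r}
cl(A)  = {p, r}
∂A     = {p}

U open, U⊆A: ∅, {r}. int(A) = ⋃ = {r}
X∖A={q, p}, int(X∖A)={q}, hence cl(A)={p, r}
∂A: remove int from cl → {p}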